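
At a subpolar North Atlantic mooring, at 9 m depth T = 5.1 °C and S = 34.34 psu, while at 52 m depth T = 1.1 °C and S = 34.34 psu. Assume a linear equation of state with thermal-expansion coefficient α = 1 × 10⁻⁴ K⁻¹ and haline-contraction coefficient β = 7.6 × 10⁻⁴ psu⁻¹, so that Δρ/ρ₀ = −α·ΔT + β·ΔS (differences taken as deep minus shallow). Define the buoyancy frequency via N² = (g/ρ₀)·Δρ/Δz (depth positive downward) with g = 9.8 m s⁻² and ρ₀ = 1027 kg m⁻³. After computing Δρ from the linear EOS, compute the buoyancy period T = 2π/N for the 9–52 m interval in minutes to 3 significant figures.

11.0 min

ΔT = -4.0 K, ΔS = +0.00 psu (deep − shallow).
Δρ/ρ₀ = −αΔT + βΔS = 4.00 × 10⁻⁴ + 0 = 4.00 × 10⁻⁴, so Δρ ≈ 0.4108 kg m⁻³.
N² = (g/ρ₀)·Δρ/Δz = g·(Δρ/ρ₀)/Δz = 9.8 × 4.00 × 10⁻⁴ / 43 = 9.1163 × 10⁻⁵ s⁻².
N = √(9.1163 × 10⁻⁵) = 9.5479 × 10⁻³ rad s⁻¹ → T = 2π/N = 658.07 s = 10.968 min ≈ 11.0 min.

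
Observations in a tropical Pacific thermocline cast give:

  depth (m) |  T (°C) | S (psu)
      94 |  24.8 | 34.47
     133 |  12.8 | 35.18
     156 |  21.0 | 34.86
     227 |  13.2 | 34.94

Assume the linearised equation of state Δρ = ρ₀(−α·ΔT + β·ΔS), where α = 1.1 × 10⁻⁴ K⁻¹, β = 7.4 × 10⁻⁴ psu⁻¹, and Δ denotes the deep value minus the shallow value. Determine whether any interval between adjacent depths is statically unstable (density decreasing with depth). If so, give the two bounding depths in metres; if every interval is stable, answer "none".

Evaluate Δρ/ρ₀ = −αΔT + βΔS across each adjacent pair:
  94–133 m: −αΔT+βΔS = −(1.1 × 10⁻⁴)(-12.0)+(7.4 × 10⁻⁴)(+0.71) = 1.8 × 10⁻³ → stable
  133–156 m: −αΔT+βΔS = −(1.1 × 10⁻⁴)(+8.2)+(7.4 × 10⁻⁴)(-0.32) = -1.1 × 10⁻³ → UNSTABLE
  156–227 m: −αΔT+βΔS = −(1.1 × 10⁻⁴)(-7.8)+(7.4 × 10⁻⁴)(+0.08) = 9.2 × 10⁻⁴ → stable
The 133–156 m interval has Δρ < 0: lighter water underlies denser water.

133–156 m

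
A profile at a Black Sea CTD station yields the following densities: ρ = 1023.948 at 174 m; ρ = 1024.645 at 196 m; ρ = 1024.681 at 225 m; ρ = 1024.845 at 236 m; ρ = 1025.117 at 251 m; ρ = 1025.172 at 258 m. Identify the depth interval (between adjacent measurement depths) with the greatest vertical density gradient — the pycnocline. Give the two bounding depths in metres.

174–196 m

Compute the density gradient over each adjacent pair:
  174–196 m: Δρ/Δz = 0.697/22 = 0.032 kg m⁻⁴
  196–225 m: Δρ/Δz = 0.036/29 = 1.2 × 10⁻³ kg m⁻⁴
  225–236 m: Δρ/Δz = 0.164/11 = 0.015 kg m⁻⁴
  236–251 m: Δρ/Δz = 0.272/15 = 0.018 kg m⁻⁴
  251–258 m: Δρ/Δz = 0.055/7 = 7.9 × 10⁻³ kg m⁻⁴
The largest gradient is in the 174–196 m interval — the pycnocline.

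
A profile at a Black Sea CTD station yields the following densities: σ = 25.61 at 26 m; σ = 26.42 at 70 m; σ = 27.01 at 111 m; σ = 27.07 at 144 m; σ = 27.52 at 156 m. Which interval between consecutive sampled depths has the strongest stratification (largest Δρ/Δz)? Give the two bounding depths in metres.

Compute the density gradient over each adjacent pair:
  26–70 m: Δρ/Δz = 0.81/44 = 0.018 kg m⁻⁴
  70–111 m: Δρ/Δz = 0.59/41 = 0.014 kg m⁻⁴
  111–144 m: Δρ/Δz = 0.06/33 = 1.8 × 10⁻³ kg m⁻⁴
  144–156 m: Δρ/Δz = 0.45/12 = 0.037 kg m⁻⁴
The largest gradient is in the 144–156 m interval — the pycnocline.

144–156 m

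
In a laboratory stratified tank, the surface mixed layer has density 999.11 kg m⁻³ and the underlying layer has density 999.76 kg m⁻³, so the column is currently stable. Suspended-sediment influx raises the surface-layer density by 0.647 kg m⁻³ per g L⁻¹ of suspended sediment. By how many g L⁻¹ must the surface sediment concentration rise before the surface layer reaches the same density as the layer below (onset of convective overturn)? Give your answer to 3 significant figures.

Density deficit of the surface layer: 999.76 − 999.11 = 0.65 kg m⁻³.
Required change = 0.65 / 0.647 = 1.00 g L⁻¹.

1.00 g L⁻¹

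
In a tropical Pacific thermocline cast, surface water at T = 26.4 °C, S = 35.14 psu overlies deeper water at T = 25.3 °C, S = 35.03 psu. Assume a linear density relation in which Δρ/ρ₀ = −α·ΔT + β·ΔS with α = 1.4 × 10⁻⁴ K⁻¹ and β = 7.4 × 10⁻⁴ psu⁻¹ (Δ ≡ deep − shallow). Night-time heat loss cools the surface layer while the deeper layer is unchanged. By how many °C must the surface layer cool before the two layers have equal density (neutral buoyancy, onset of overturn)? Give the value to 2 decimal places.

Neutral buoyancy requires Δρ = 0, i.e. −α(T_deep − T_surf′) + β(S_deep − S_surf) = 0.
T_surf′ = T_deep − (β/α)·ΔS = 25.3 − (7.4 × 10⁻⁴/1.4 × 10⁻⁴)·(-0.11) = 25.8814 °C.
Cooling required: 26.4 − (25.8814) = 0.5186 °C.

0.52 °C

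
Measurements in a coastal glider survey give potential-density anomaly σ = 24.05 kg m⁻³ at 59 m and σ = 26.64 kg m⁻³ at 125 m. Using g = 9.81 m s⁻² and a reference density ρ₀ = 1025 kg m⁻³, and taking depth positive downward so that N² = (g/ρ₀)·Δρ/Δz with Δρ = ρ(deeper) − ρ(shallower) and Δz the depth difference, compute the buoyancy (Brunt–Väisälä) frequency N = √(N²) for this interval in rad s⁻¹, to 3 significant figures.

0.0194 rad s⁻¹

Δρ = 1026.64 − 1024.05 = 2.59 kg m⁻³ over Δz = 125 − 59 = 66 m.
N² = (9.81/1025) × (2.59/66) = 3.7558 × 10⁻⁴ s⁻².
N = √(3.7558 × 10⁻⁴) = 0.019380 rad s⁻¹ ≈ 0.0194 rad s⁻¹.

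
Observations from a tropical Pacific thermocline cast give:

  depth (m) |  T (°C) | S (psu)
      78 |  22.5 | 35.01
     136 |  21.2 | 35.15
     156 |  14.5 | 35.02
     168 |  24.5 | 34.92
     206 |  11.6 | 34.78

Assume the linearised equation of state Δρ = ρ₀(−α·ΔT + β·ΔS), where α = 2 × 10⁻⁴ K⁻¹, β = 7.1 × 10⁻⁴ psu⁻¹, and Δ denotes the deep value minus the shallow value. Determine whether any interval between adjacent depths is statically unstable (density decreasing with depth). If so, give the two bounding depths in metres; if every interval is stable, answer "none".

Evaluate Δρ/ρ₀ = −αΔT + βΔS across each adjacent pair:
  78–136 m: −αΔT+βΔS = −(2 × 10⁻⁴)(-1.3)+(7.1 × 10⁻⁴)(+0.14) = 3.6 × 10⁻⁴ → stable
  136–156 m: −αΔT+βΔS = −(2 × 10⁻⁴)(-6.7)+(7.1 × 10⁻⁴)(-0.13) = 1.2 × 10⁻³ → stable
  156–168 m: −αΔT+βΔS = −(2 × 10⁻⁴)(+10.0)+(7.1 × 10⁻⁴)(-0.10) = -2.1 × 10⁻³ → UNSTABLE
  168–206 m: −αΔT+βΔS = −(2 × 10⁻⁴)(-12.9)+(7.1 × 10⁻⁴)(-0.14) = 2.5 × 10⁻³ → stable
The 156–168 m interval has Δρ < 0: lighter water underlies denser water.

156–168 m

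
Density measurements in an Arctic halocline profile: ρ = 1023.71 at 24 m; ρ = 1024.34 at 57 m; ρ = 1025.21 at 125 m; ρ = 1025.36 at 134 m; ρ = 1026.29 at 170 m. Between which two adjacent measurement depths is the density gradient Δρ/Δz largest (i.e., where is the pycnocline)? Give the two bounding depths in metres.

134–170 m

Compute the density gradient over each adjacent pair:
  24–57 m: Δρ/Δz = 0.63/33 = 0.019 kg m⁻⁴
  57–125 m: Δρ/Δz = 0.87/68 = 0.013 kg m⁻⁴
  125–134 m: Δρ/Δz = 0.15/9 = 0.017 kg m⁻⁴
  134–170 m: Δρ/Δz = 0.93/36 = 0.026 kg m⁻⁴
The largest gradient is in the 134–170 m interval — the pycnocline.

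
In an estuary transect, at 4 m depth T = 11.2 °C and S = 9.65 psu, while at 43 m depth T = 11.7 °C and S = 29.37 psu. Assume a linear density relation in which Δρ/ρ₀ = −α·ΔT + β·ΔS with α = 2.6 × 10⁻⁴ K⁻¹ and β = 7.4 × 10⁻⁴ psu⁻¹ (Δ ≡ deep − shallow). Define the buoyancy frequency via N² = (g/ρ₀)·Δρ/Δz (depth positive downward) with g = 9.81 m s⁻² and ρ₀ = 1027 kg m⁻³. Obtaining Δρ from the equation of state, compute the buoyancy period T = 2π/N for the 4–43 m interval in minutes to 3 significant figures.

1.74 min

ΔT = +0.5 K, ΔS = +19.72 psu (deep − shallow).
Δρ/ρ₀ = −αΔT + βΔS = -1.30 × 10⁻⁴ + 0.0145928 = 0.0144628, so Δρ ≈ 14.85 kg m⁻³.
N² = (g/ρ₀)·Δρ/Δz = g·(Δρ/ρ₀)/Δz = 9.81 × 0.0144628 / 39 = 3.6380 × 10⁻³ s⁻².
N = √(3.6380 × 10⁻³) = 0.060316 rad s⁻¹ → T = 2π/N = 104.17 s = 1.7362 min ≈ 1.74 min.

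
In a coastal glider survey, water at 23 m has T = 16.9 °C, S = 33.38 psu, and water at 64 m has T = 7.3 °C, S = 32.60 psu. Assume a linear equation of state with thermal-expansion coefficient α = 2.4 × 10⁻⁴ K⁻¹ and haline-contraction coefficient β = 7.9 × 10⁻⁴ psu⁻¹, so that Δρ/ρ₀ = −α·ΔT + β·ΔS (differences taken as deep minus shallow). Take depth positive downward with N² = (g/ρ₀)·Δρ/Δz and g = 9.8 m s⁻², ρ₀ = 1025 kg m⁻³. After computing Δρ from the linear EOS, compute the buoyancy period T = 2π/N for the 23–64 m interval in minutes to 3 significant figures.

ΔT = -9.6 K, ΔS = -0.78 psu (deep − shallow).
Δρ/ρ₀ = −αΔT + βΔS = 2.304 × 10⁻³ − 6.162 × 10⁻⁴ = 1.6878 × 10⁻³, so Δρ ≈ 1.730 kg m⁻³.
N² = (g/ρ₀)·Δρ/Δz = g·(Δρ/ρ₀)/Δz = 9.8 × 1.6878 × 10⁻³ / 41 = 4.0343 × 10⁻⁴ s⁻².
N = √(4.0343 × 10⁻⁴) = 0.020086 rad s⁻¹ → T = 2π/N = 312.81 s = 5.2135 min ≈ 5.21 min.

5.21 min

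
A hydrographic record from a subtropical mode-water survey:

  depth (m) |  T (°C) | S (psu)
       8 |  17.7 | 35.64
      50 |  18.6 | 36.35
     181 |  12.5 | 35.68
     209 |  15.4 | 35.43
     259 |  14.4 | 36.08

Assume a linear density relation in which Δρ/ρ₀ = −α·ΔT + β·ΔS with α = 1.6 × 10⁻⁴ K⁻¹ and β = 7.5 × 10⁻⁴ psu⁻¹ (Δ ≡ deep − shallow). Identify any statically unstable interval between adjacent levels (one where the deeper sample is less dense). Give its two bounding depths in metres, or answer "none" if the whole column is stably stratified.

181–209 m

Evaluate Δρ/ρ₀ = −αΔT + βΔS across each adjacent pair:
  8–50 m: −αΔT+βΔS = −(1.6 × 10⁻⁴)(+0.9)+(7.5 × 10⁻⁴)(+0.71) = 3.9 × 10⁻⁴ → stable
  50–181 m: −αΔT+βΔS = −(1.6 × 10⁻⁴)(-6.1)+(7.5 × 10⁻⁴)(-0.67) = 4.7 × 10⁻⁴ → stable
  181–209 m: −αΔT+βΔS = −(1.6 × 10⁻⁴)(+2.9)+(7.5 × 10⁻⁴)(-0.25) = -6.5 × 10⁻⁴ → UNSTABLE
  209–259 m: −αΔT+βΔS = −(1.6 × 10⁻⁴)(-1.0)+(7.5 × 10⁻⁴)(+0.65) = 6.5 × 10⁻⁴ → stable
The 181–209 m interval has Δρ < 0: lighter water underlies denser water.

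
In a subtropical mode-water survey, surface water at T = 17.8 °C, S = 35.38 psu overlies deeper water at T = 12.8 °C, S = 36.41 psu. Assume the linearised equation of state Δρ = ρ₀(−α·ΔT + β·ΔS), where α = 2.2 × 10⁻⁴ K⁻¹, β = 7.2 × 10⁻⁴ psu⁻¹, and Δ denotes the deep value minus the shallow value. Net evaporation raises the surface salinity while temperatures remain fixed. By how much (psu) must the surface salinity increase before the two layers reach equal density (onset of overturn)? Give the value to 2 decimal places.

2.56 psu

Neutral buoyancy requires −α(T_deep − T_surf) + β(S_deep − S_surf′) = 0.
S_surf′ = S_deep − (α/β)·ΔT = 36.41 − (2.2 × 10⁻⁴/7.2 × 10⁻⁴)·(-5.0) = 37.9378 psu.
Increase required: 37.9378 − 35.38 = 2.5578 psu.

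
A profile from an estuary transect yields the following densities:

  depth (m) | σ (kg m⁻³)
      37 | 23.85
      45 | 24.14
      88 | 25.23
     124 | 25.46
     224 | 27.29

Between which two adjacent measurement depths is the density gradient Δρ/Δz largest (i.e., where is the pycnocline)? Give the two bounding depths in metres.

Compute the density gradient over each adjacent pair:
  37–45 m: Δρ/Δz = 0.29/8 = 0.036 kg m⁻⁴
  45–88 m: Δρ/Δz = 1.09/43 = 0.025 kg m⁻⁴
  88–124 m: Δρ/Δz = 0.23/36 = 6.4 × 10⁻³ kg m⁻⁴
  124–224 m: Δρ/Δz = 1.83/100 = 0.018 kg m⁻⁴
The largest gradient is in the 37–45 m interval — the pycnocline.

37–45 m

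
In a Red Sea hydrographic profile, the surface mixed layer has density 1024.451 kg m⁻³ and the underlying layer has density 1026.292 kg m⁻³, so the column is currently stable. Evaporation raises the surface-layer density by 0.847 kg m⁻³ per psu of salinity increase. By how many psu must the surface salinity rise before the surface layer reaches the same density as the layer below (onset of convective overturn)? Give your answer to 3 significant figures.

Density deficit of the surface layer: 1026.292 − 1024.451 = 1.841 kg m⁻³.
Required change = 1.841 / 0.847 = 2.17 psu.

2.17 psu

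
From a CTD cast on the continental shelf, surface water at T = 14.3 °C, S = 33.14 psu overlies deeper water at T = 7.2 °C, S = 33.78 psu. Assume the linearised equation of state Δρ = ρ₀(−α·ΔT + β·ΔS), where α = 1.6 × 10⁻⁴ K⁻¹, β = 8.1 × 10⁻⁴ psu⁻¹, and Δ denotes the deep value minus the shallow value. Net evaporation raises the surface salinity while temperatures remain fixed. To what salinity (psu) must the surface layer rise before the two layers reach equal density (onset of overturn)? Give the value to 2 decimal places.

Neutral buoyancy requires −α(T_deep − T_surf) + β(S_deep − S_surf′) = 0.
S_surf′ = S_deep − (α/β)·ΔT = 33.78 − (1.6 × 10⁻⁴/8.1 × 10⁻⁴)·(-7.1) = 35.1825 psu.
Increase required: 35.1825 − 33.14 = 2.0425 psu.

35.18 psu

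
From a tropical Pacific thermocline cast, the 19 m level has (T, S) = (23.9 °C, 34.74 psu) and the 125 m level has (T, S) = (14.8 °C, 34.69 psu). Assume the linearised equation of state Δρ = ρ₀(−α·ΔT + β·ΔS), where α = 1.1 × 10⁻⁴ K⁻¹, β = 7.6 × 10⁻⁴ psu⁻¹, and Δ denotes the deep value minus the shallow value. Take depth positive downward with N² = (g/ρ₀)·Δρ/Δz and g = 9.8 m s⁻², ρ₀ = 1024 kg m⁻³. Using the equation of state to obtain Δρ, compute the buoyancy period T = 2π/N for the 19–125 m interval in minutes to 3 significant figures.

ΔT = -9.1 K, ΔS = -0.05 psu (deep − shallow).
Δρ/ρ₀ = −αΔT + βΔS = 1.001 × 10⁻³ − 3.80 × 10⁻⁵ = 9.63 × 10⁻⁴, so Δρ ≈ 0.9861 kg m⁻³.
N² = (g/ρ₀)·Δρ/Δz = g·(Δρ/ρ₀)/Δz = 9.8 × 9.63 × 10⁻⁴ / 106 = 8.9032 × 10⁻⁵ s⁻².
N = √(8.9032 × 10⁻⁵) = 9.4357 × 10⁻³ rad s⁻¹ → T = 2π/N = 665.89 s = 11.098 min ≈ 11.1 min.

11.1 min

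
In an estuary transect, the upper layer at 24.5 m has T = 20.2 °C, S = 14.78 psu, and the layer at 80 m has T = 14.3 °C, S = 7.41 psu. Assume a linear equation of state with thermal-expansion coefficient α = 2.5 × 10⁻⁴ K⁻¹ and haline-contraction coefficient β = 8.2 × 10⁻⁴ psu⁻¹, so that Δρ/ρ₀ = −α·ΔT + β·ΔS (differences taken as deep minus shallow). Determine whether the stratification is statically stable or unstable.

ΔT = 14.3 − 20.2 = -5.9 K and ΔS = 7.41 − 14.78 = -7.37 psu (deep − shallow).
−αΔT = 1.475 × 10⁻³; βΔS = -6.0434 × 10⁻³; sum Δρ/ρ₀ = -4.5684 × 10⁻³.
Δρ/ρ₀ < 0, so Δρ < 0: deeper water is lighter → statically unstable; the column would overturn.

unstable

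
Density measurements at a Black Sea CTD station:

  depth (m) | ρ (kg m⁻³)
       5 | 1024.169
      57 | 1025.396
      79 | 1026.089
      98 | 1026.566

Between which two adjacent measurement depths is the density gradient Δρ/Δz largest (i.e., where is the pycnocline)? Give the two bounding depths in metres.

57–79 m

Compute the density gradient over each adjacent pair:
  5–57 m: Δρ/Δz = 1.227/52 = 0.024 kg m⁻⁴
  57–79 m: Δρ/Δz = 0.693/22 = 0.032 kg m⁻⁴
  79–98 m: Δρ/Δz = 0.477/19 = 0.025 kg m⁻⁴
The largest gradient is in the 57–79 m interval — the pycnocline.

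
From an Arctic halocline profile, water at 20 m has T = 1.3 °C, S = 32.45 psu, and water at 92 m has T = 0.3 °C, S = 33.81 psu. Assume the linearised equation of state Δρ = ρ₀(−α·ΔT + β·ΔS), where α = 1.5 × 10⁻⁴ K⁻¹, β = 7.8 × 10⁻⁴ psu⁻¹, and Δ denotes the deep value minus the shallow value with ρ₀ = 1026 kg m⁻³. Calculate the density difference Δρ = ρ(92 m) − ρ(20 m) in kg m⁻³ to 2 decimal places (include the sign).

ΔT = -1.0 K, ΔS = +1.36 psu (deep − shallow).
Δρ/ρ₀ = −(1.5 × 10⁻⁴)(-1.0) + (7.8 × 10⁻⁴)(+1.36) = 1.2108 × 10⁻³.
Δρ = 1026 × (1.2108 × 10⁻³) = +1.24 kg m⁻³.
Positive Δρ: denser below, stable.

+1.24 kg m⁻³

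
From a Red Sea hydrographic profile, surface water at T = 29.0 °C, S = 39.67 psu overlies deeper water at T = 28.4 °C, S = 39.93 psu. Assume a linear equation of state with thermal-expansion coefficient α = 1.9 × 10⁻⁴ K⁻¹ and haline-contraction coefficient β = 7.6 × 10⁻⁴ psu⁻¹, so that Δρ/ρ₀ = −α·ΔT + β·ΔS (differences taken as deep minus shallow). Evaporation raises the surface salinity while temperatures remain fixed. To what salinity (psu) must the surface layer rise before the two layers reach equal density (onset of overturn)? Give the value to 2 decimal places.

Neutral buoyancy requires −α(T_deep − T_surf) + β(S_deep − S_surf′) = 0.
S_surf′ = S_deep − (α/β)·ΔT = 39.93 − (1.9 × 10⁻⁴/7.6 × 10⁻⁴)·(-0.6) = 40.0800 psu.
Increase required: 40.0800 − 39.67 = 0.4100 psu.

40.08 psu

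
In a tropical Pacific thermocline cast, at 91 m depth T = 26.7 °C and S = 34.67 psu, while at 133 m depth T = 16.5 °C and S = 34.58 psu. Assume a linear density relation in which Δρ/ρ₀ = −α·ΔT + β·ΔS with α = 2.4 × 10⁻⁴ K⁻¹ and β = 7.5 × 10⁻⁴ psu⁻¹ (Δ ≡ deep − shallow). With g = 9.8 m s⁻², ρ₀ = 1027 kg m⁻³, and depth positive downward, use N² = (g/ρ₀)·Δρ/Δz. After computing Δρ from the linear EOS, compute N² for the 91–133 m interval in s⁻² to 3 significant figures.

5.55 × 10⁻⁴ s⁻²

ΔT = -10.2 K, ΔS = -0.09 psu (deep − shallow).
Δρ/ρ₀ = −αΔT + βΔS = 2.448 × 10⁻³ − 6.75 × 10⁻⁵ = 2.3805 × 10⁻³, so Δρ ≈ 2.445 kg m⁻³.
N² = (g/ρ₀)·Δρ/Δz = g·(Δρ/ρ₀)/Δz = 9.8 × 2.3805 × 10⁻³ / 42 = 5.5545 × 10⁻⁴ s⁻² ≈ 5.55 × 10⁻⁴ s⁻².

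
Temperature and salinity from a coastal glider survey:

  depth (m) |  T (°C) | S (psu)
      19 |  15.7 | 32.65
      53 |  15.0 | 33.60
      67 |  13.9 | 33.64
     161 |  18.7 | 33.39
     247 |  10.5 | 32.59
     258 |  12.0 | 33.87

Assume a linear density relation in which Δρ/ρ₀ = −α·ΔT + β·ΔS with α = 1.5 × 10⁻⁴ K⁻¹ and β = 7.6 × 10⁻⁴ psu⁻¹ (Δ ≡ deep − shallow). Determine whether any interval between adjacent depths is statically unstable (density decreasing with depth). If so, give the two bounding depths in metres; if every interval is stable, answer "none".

67–161 m

Evaluate Δρ/ρ₀ = −αΔT + βΔS across each adjacent pair:
  19–53 m: −αΔT+βΔS = −(1.5 × 10⁻⁴)(-0.7)+(7.6 × 10⁻⁴)(+0.95) = 8.3 × 10⁻⁴ → stable
  53–67 m: −αΔT+βΔS = −(1.5 × 10⁻⁴)(-1.1)+(7.6 × 10⁻⁴)(+0.04) = 2.0 × 10⁻⁴ → stable
  67–161 m: −αΔT+βΔS = −(1.5 × 10⁻⁴)(+4.8)+(7.6 × 10⁻⁴)(-0.25) = -9.1 × 10⁻⁴ → UNSTABLE
  161–247 m: −αΔT+βΔS = −(1.5 × 10⁻⁴)(-8.2)+(7.6 × 10⁻⁴)(-0.80) = 6.2 × 10⁻⁴ → stable
  247–258 m: −αΔT+βΔS = −(1.5 × 10⁻⁴)(+1.5)+(7.6 × 10⁻⁴)(+1.28) = 7.5 × 10⁻⁴ → stable
The 67–161 m interval has Δρ < 0: lighter water underlies denser water.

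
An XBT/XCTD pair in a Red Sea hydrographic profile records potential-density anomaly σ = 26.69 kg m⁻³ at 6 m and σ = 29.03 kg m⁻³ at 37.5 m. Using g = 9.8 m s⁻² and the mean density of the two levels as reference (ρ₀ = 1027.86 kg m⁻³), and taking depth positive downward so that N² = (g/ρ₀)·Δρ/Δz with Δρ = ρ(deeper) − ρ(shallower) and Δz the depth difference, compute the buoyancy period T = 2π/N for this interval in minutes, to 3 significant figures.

3.93 min

Δρ = 1029.03 − 1026.69 = 2.34 kg m⁻³ over Δz = 37.5 − 6 = 31.5 m.
N² = (9.8/1027.86) × (2.34/31.5) = 7.0827 × 10⁻⁴ s⁻².
N = √(7.0827 × 10⁻⁴) = 0.026613 rad s⁻¹, so T = 2π/N = 236.09 s = 3.9348 min ≈ 3.93 min.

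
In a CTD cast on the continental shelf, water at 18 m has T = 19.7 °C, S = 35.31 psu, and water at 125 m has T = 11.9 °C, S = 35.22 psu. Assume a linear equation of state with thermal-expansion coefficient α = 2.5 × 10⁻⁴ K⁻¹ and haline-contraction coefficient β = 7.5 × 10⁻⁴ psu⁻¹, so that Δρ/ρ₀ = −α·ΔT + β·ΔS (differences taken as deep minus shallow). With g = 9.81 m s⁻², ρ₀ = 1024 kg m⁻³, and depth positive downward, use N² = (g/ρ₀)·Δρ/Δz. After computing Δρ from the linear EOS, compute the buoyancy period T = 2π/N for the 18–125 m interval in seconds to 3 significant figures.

478 s

ΔT = -7.8 K, ΔS = -0.09 psu (deep − shallow).
Δρ/ρ₀ = −αΔT + βΔS = 1.95 × 10⁻³ − 6.75 × 10⁻⁵ = 1.8825 × 10⁻³, so Δρ ≈ 1.928 kg m⁻³.
N² = (g/ρ₀)·Δρ/Δz = g·(Δρ/ρ₀)/Δz = 9.81 × 1.8825 × 10⁻³ / 107 = 1.7259 × 10⁻⁴ s⁻².
N = √(1.7259 × 10⁻⁴) = 0.013137 rad s⁻¹ → T = 2π/N = 478.28 s ≈ 478 s.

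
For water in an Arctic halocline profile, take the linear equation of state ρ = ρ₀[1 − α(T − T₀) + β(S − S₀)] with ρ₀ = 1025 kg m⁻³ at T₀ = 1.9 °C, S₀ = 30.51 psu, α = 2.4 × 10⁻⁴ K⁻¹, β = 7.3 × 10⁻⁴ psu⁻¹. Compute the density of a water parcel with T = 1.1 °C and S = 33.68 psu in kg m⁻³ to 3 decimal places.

T − T₀ = -0.8 K, S − S₀ = +3.17 psu.
Bracket = 1 − α·(-0.8) + β·(+3.17) = 1 + (2.5061 × 10⁻³) = 1.0025061.
ρ = 1025 × 1.0025061 = 1027.569 kg m⁻³.

1027.569 kg m⁻³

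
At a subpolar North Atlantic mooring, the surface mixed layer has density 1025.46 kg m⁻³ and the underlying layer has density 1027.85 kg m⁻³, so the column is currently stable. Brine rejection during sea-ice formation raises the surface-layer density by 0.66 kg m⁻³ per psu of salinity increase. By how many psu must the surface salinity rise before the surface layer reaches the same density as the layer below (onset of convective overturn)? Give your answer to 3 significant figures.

Density deficit of the surface layer: 1027.85 − 1025.46 = 2.39 kg m⁻³.
Required change = 2.39 / 0.66 = 3.62 psu.

3.62 psu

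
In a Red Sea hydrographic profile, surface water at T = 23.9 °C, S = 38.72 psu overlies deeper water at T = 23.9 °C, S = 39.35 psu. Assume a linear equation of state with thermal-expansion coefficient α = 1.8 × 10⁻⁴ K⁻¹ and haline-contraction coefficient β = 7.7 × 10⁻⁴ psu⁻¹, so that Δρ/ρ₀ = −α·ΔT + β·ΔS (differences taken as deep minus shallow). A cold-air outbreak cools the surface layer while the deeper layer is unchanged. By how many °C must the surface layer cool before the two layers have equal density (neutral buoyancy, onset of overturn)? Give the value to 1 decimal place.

Neutral buoyancy requires Δρ = 0, i.e. −α(T_deep − T_surf′) + β(S_deep − S_surf) = 0.
T_surf′ = T_deep − (β/α)·ΔS = 23.9 − (7.7 × 10⁻⁴/1.8 × 10⁻⁴)·(+0.63) = 21.205 °C.
Cooling required: 23.9 − (21.205) = 2.695 °C.

2.7 °C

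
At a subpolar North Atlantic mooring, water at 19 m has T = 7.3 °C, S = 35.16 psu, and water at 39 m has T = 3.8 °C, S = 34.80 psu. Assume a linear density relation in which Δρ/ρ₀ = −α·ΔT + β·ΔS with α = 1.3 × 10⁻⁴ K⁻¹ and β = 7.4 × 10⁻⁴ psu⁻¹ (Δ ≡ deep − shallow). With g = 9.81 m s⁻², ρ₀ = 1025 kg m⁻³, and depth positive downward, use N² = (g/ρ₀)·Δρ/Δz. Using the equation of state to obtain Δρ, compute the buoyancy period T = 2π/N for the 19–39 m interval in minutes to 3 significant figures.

ΔT = -3.5 K, ΔS = -0.36 psu (deep − shallow).
Δρ/ρ₀ = −αΔT + βΔS = 4.55 × 10⁻⁴ − 2.664 × 10⁻⁴ = 1.886 × 10⁻⁴, so Δρ ≈ 0.1933 kg m⁻³.
N² = (g/ρ₀)·Δρ/Δz = g·(Δρ/ρ₀)/Δz = 9.81 × 1.886 × 10⁻⁴ / 20 = 9.2508 × 10⁻⁵ s⁻².
N = √(9.2508 × 10⁻⁵) = 9.6181 × 10⁻³ rad s⁻¹ → T = 2π/N = 653.27 s = 10.888 min ≈ 10.9 min.

10.9 min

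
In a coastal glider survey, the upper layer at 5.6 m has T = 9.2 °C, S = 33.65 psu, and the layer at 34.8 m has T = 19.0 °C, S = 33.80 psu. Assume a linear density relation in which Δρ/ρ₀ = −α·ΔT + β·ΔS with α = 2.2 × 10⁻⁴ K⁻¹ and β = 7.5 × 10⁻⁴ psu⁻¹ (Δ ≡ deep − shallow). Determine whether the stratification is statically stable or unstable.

ΔT = 19.0 − 9.2 = +9.8 K and ΔS = 33.80 − 33.65 = +0.15 psu (deep − shallow).
−αΔT = -2.156 × 10⁻³; βΔS = 1.125 × 10⁻⁴; sum Δρ/ρ₀ = -2.0435 × 10⁻³.
Δρ/ρ₀ < 0, so Δρ < 0: deeper water is lighter → statically unstable; the column would overturn.

unstable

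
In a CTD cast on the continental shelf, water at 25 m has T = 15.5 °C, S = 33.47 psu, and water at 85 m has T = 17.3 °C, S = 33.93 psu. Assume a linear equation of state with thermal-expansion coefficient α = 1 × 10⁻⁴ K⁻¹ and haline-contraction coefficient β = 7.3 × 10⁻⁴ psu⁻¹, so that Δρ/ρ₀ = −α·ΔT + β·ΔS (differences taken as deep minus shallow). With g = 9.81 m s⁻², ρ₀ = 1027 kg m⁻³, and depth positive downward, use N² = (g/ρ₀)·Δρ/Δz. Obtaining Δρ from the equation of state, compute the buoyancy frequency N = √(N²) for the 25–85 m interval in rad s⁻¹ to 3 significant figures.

ΔT = +1.8 K, ΔS = +0.46 psu (deep − shallow).
Δρ/ρ₀ = −αΔT + βΔS = -1.80 × 10⁻⁴ + 3.358 × 10⁻⁴ = 1.558 × 10⁻⁴, so Δρ ≈ 0.1600 kg m⁻³.
N² = (g/ρ₀)·Δρ/Δz = g·(Δρ/ρ₀)/Δz = 9.81 × 1.558 × 10⁻⁴ / 60 = 2.5473 × 10⁻⁵ s⁻².
N = √(2.5473 × 10⁻⁵) = 5.0471 × 10⁻³ rad s⁻¹ ≈ 5.05 × 10⁻³ rad s⁻¹.

5.05 × 10⁻³ rad s⁻¹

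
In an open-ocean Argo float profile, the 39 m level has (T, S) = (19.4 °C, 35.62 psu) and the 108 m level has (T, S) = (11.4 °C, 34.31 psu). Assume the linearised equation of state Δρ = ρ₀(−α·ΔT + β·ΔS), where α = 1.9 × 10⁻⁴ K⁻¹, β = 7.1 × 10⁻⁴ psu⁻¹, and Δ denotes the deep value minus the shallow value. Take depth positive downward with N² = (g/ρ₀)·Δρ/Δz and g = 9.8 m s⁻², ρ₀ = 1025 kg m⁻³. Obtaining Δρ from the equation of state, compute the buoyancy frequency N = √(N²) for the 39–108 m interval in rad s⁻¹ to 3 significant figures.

9.15 × 10⁻³ rad s⁻¹

ΔT = -8.0 K, ΔS = -1.31 psu (deep − shallow).
Δρ/ρ₀ = −αΔT + βΔS = 1.52 × 10⁻³ − 9.301 × 10⁻⁴ = 5.899 × 10⁻⁴, so Δρ ≈ 0.6046 kg m⁻³.
N² = (g/ρ₀)·Δρ/Δz = g·(Δρ/ρ₀)/Δz = 9.8 × 5.899 × 10⁻⁴ / 69 = 8.3783 × 10⁻⁵ s⁻².
N = √(8.3783 × 10⁻⁵) = 9.1533 × 10⁻³ rad s⁻¹ ≈ 9.15 × 10⁻³ rad s⁻¹.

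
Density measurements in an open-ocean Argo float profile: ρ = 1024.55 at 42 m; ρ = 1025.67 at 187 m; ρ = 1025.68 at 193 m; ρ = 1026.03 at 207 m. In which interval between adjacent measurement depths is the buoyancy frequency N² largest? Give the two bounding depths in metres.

Compute the density gradient over each adjacent pair:
  42–187 m: Δρ/Δz = 1.12/145 = 7.7 × 10⁻³ kg m⁻⁴
  187–193 m: Δρ/Δz = 0.01/6 = 1.7 × 10⁻³ kg m⁻⁴
  193–207 m: Δρ/Δz = 0.35/14 = 0.025 kg m⁻⁴
The largest gradient is in the 193–207 m interval — the pycnocline.

193–207 m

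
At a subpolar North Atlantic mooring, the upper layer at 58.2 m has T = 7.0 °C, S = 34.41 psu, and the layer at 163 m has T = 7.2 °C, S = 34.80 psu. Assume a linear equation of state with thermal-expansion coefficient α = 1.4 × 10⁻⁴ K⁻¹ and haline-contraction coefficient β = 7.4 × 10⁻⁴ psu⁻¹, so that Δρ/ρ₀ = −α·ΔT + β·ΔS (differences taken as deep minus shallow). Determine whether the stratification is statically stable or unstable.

stable

ΔT = 7.2 − 7.0 = +0.2 K and ΔS = 34.80 − 34.41 = +0.39 psu (deep − shallow).
−αΔT = -2.80 × 10⁻⁵; βΔS = 2.886 × 10⁻⁴; sum Δρ/ρ₀ = 2.606 × 10⁻⁴.
Δρ/ρ₀ > 0, so Δρ > 0: deeper water is denser → statically stable.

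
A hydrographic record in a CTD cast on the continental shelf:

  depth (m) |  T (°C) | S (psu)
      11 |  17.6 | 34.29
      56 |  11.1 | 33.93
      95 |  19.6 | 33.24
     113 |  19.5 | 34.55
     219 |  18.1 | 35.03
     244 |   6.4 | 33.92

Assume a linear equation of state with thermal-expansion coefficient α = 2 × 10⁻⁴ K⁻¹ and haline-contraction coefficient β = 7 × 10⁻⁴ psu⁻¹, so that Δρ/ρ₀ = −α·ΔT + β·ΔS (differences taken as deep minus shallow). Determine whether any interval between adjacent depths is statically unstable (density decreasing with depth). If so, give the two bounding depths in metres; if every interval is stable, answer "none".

56–95 m

Evaluate Δρ/ρ₀ = −αΔT + βΔS across each adjacent pair:
  11–56 m: −αΔT+βΔS = −(2 × 10⁻⁴)(-6.5)+(7 × 10⁻⁴)(-0.36) = 1.0 × 10⁻³ → stable
  56–95 m: −αΔT+βΔS = −(2 × 10⁻⁴)(+8.5)+(7 × 10⁻⁴)(-0.69) = -2.2 × 10⁻³ → UNSTABLE
  95–113 m: −αΔT+βΔS = −(2 × 10⁻⁴)(-0.1)+(7 × 10⁻⁴)(+1.31) = 9.4 × 10⁻⁴ → stable
  113–219 m: −αΔT+βΔS = −(2 × 10⁻⁴)(-1.4)+(7 × 10⁻⁴)(+0.48) = 6.2 × 10⁻⁴ → stable
  219–244 m: −αΔT+βΔS = −(2 × 10⁻⁴)(-11.7)+(7 × 10⁻⁴)(-1.11) = 1.6 × 10⁻³ → stable
The 56–95 m interval has Δρ < 0: lighter water underlies denser water.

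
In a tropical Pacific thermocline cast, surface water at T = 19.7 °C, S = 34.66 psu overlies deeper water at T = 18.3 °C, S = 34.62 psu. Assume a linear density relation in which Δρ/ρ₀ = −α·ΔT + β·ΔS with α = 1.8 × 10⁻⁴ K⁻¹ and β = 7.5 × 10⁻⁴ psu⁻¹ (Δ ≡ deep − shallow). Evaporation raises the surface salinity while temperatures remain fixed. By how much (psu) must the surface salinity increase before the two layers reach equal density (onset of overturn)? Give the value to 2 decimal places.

0.30 psu

Neutral buoyancy requires −α(T_deep − T_surf) + β(S_deep − S_surf′) = 0.
S_surf′ = S_deep − (α/β)·ΔT = 34.62 − (1.8 × 10⁻⁴/7.5 × 10⁻⁴)·(-1.4) = 34.9560 psu.
Increase required: 34.9560 − 34.66 = 0.2960 psu.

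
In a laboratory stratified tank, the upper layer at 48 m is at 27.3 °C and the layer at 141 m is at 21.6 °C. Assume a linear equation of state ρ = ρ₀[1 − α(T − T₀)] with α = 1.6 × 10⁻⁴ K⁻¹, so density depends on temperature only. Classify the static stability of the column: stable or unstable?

stable

ΔT = 21.6 − 27.3 = -5.7 K, so Δρ/ρ₀ = −αΔT = 9.12 × 10⁻⁴.
Δρ/ρ₀ > 0, so Δρ > 0: deeper water is denser → statically stable.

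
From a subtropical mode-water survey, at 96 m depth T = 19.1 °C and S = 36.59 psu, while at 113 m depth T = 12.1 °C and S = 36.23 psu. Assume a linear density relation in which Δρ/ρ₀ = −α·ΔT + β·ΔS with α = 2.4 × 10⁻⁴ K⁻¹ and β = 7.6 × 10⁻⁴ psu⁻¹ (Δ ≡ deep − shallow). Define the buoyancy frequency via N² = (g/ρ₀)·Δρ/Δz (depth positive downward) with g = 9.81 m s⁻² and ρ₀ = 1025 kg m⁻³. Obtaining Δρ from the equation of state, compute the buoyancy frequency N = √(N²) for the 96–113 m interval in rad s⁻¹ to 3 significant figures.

ΔT = -7.0 K, ΔS = -0.36 psu (deep − shallow).
Δρ/ρ₀ = −αΔT + βΔS = 1.68 × 10⁻³ − 2.736 × 10⁻⁴ = 1.4064 × 10⁻³, so Δρ ≈ 1.442 kg m⁻³.
N² = (g/ρ₀)·Δρ/Δz = g·(Δρ/ρ₀)/Δz = 9.81 × 1.4064 × 10⁻³ / 17 = 8.1158 × 10⁻⁴ s⁻².
N = √(8.1158 × 10⁻⁴) = 0.028488 rad s⁻¹ ≈ 0.0285 rad s⁻¹.

0.0285 rad s⁻¹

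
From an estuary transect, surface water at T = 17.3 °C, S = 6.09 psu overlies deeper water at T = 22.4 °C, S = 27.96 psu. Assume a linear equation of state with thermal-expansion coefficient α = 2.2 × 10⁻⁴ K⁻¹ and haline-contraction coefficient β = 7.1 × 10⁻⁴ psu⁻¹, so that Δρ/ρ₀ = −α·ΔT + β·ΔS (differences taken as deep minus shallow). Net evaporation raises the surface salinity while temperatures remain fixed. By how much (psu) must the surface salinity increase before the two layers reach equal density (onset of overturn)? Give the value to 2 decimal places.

20.29 psu

Neutral buoyancy requires −α(T_deep − T_surf) + β(S_deep − S_surf′) = 0.
S_surf′ = S_deep − (α/β)·ΔT = 27.96 − (2.2 × 10⁻⁴/7.1 × 10⁻⁴)·(+5.1) = 26.3797 psu.
Increase required: 26.3797 − 6.09 = 20.2897 psu.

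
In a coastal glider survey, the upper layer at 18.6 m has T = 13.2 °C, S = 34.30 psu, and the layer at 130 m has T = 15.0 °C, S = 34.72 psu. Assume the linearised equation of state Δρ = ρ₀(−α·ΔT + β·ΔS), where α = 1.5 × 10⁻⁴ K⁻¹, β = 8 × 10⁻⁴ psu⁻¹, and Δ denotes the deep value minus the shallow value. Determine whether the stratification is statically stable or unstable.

ΔT = 15.0 − 13.2 = +1.8 K and ΔS = 34.72 − 34.30 = +0.42 psu (deep − shallow).
−αΔT = -2.70 × 10⁻⁴; βΔS = 3.36 × 10⁻⁴; sum Δρ/ρ₀ = 6.60 × 10⁻⁵.
Δρ/ρ₀ > 0, so Δρ > 0: deeper water is denser → statically stable.

stable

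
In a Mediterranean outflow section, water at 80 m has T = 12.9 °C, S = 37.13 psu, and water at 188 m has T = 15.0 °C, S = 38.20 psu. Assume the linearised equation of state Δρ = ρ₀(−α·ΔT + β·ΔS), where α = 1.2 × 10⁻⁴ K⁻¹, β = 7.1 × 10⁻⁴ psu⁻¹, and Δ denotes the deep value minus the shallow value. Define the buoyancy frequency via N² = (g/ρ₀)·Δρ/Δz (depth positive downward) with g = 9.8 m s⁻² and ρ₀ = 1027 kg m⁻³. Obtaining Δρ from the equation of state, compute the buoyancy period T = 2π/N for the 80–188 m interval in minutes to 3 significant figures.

15.4 min

ΔT = +2.1 K, ΔS = +1.07 psu (deep − shallow).
Δρ/ρ₀ = −αΔT + βΔS = -2.52 × 10⁻⁴ + 7.597 × 10⁻⁴ = 5.077 × 10⁻⁴, so Δρ ≈ 0.5214 kg m⁻³.
N² = (g/ρ₀)·Δρ/Δz = g·(Δρ/ρ₀)/Δz = 9.8 × 5.077 × 10⁻⁴ / 108 = 4.6069 × 10⁻⁵ s⁻².
N = √(4.6069 × 10⁻⁵) = 6.7874 × 10⁻³ rad s⁻¹ → T = 2π/N = 925.71 s = 15.429 min ≈ 15.4 min.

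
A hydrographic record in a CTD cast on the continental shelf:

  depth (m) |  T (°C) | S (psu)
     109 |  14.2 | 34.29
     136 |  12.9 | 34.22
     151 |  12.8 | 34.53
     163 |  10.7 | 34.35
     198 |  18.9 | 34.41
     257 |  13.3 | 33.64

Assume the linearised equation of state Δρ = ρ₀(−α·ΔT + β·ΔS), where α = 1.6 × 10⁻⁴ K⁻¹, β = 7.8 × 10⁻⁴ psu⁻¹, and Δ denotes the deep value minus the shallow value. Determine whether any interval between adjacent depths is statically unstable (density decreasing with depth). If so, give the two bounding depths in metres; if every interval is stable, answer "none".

163–198 m

Evaluate Δρ/ρ₀ = −αΔT + βΔS across each adjacent pair:
  109–136 m: −αΔT+βΔS = −(1.6 × 10⁻⁴)(-1.3)+(7.8 × 10⁻⁴)(-0.07) = 1.5 × 10⁻⁴ → stable
  136–151 m: −αΔT+βΔS = −(1.6 × 10⁻⁴)(-0.1)+(7.8 × 10⁻⁴)(+0.31) = 2.6 × 10⁻⁴ → stable
  151–163 m: −αΔT+βΔS = −(1.6 × 10⁻⁴)(-2.1)+(7.8 × 10⁻⁴)(-0.18) = 2.0 × 10⁻⁴ → stable
  163–198 m: −αΔT+βΔS = −(1.6 × 10⁻⁴)(+8.2)+(7.8 × 10⁻⁴)(+0.06) = -1.3 × 10⁻³ → UNSTABLE
  198–257 m: −αΔT+βΔS = −(1.6 × 10⁻⁴)(-5.6)+(7.8 × 10⁻⁴)(-0.77) = 3.0 × 10⁻⁴ → stable
The 163–198 m interval has Δρ < 0: lighter water underlies denser water.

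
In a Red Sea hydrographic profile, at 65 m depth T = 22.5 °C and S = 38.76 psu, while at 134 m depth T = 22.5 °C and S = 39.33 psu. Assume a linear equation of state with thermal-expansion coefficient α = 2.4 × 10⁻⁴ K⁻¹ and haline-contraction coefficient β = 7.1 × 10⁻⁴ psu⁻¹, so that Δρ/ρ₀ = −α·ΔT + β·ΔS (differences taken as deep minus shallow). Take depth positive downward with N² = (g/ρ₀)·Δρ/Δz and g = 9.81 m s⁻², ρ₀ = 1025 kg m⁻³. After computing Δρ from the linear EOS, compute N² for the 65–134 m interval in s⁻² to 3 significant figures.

5.75 × 10⁻⁵ s⁻²

ΔT = +0.0 K, ΔS = +0.57 psu (deep − shallow).
Δρ/ρ₀ = −αΔT + βΔS = 0 + 4.047 × 10⁻⁴ = 4.047 × 10⁻⁴, so Δρ ≈ 0.4148 kg m⁻³.
N² = (g/ρ₀)·Δρ/Δz = g·(Δρ/ρ₀)/Δz = 9.81 × 4.047 × 10⁻⁴ / 69 = 5.7538 × 10⁻⁵ s⁻² ≈ 5.75 × 10⁻⁵ s⁻².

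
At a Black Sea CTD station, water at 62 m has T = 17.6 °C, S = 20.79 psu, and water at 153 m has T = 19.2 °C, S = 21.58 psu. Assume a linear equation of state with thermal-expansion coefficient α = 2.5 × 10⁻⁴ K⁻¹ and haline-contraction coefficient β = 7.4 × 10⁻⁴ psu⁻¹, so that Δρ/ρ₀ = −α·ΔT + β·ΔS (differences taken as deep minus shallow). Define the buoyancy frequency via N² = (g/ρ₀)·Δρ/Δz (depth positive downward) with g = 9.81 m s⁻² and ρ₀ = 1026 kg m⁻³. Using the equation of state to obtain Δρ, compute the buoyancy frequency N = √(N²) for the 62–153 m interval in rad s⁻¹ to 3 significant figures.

4.46 × 10⁻³ rad s⁻¹

ΔT = +1.6 K, ΔS = +0.79 psu (deep − shallow).
Δρ/ρ₀ = −αΔT + βΔS = -4.00 × 10⁻⁴ + 5.846 × 10⁻⁴ = 1.846 × 10⁻⁴, so Δρ ≈ 0.1894 kg m⁻³.
N² = (g/ρ₀)·Δρ/Δz = g·(Δρ/ρ₀)/Δz = 9.81 × 1.846 × 10⁻⁴ / 91 = 1.9900 × 10⁻⁵ s⁻².
N = √(1.9900 × 10⁻⁵) = 4.4609 × 10⁻³ rad s⁻¹ ≈ 4.46 × 10⁻³ rad s⁻¹.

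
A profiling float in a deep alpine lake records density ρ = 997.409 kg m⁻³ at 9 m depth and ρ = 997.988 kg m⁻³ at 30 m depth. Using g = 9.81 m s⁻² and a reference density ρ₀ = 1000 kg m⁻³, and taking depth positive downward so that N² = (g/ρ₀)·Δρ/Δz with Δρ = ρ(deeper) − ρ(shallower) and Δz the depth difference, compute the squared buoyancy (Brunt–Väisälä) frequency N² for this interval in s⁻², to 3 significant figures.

2.70 × 10⁻⁴ s⁻²

Δρ = 997.988 − 997.409 = 0.579 kg m⁻³ over Δz = 30 − 9 = 21 m.
N² = (9.81/1000) × (0.579/21) = 2.7048 × 10⁻⁴ s⁻² ≈ 2.70 × 10⁻⁴ s⁻².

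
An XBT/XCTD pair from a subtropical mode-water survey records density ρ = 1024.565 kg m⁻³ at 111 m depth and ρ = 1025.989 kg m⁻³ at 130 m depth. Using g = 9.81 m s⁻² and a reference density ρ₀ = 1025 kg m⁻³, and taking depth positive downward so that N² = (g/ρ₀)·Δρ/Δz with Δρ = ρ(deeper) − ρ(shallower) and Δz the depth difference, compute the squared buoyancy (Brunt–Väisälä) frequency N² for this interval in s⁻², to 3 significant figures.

7.17 × 10⁻⁴ s⁻²

Δρ = 1025.989 − 1024.565 = 1.424 kg m⁻³ over Δz = 130 − 111 = 19 m.
N² = (9.81/1025) × (1.424/19) = 7.1730 × 10⁻⁴ s⁻² ≈ 7.17 × 10⁻⁴ s⁻².
N² > 0, so the interval is statically stable.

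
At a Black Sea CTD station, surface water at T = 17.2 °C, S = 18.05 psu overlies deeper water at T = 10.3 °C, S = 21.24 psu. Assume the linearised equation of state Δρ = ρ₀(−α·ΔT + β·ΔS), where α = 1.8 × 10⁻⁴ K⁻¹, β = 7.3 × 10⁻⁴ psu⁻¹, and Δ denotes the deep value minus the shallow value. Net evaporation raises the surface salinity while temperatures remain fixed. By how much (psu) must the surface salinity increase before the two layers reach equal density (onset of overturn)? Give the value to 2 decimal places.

4.89 psu

Neutral buoyancy requires −α(T_deep − T_surf) + β(S_deep − S_surf′) = 0.
S_surf′ = S_deep − (α/β)·ΔT = 21.24 − (1.8 × 10⁻⁴/7.3 × 10⁻⁴)·(-6.9) = 22.9414 psu.
Increase required: 22.9414 − 18.05 = 4.8914 psu.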